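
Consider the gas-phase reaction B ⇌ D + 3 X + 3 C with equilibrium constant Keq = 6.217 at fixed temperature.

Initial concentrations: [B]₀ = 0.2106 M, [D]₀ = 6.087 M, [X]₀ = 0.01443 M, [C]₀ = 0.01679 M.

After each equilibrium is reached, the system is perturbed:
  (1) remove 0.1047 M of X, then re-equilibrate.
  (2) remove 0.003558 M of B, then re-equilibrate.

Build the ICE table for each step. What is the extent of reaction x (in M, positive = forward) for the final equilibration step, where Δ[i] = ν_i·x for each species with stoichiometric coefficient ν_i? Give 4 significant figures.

x = -0.002061 M

Q₀ = 4.1105e-10 vs Keq = 6.217 ⇒ Q<K, forward
Step 1:
                    B           D           X           C
  I            0.2106       6.087     0.01443     0.01679
  C           -0.1805      0.1805      0.5414      0.5414
  E           0.03012       6.267      0.5559      0.5582
  solve Keq expr → x = 0.1805; check Q = 6.217
Then remove 0.1047 M of X.
Step 2:
                    B           D           X           C
  I           0.03012       6.267      0.4512      0.5582
  C         -0.008428    0.008428     0.02528     0.02528
  E           0.02169       6.276      0.4765      0.5835
  solve Keq expr → x = 0.008428; check Q = 6.217
Then remove 0.003558 M of B.
Step 3:
                    B           D           X           C
  I           0.01813       6.276      0.4765      0.5835
  C          0.002061   -0.002061   -0.006184   -0.006184
  E            0.0202       6.274      0.4703      0.5773
  solve Keq expr → x = -0.002061; check Q = 6.217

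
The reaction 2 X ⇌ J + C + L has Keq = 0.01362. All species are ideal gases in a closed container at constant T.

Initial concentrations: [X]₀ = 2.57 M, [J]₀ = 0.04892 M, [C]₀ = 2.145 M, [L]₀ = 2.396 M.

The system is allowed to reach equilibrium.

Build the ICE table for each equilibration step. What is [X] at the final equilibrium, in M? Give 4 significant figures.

Q₀ = 0.03807 vs Keq = 0.01362 ⇒ Q>K, reverse
Step 1:
                  X         J         C         L
  I            2.57   0.04892     2.145     2.396
  C         0.06018  -0.03009  -0.03009  -0.03009
  E            2.63   0.01883     2.115     2.366
  solve Keq expr → x = -0.03009; check Q = 0.01362

[X]_eq = 2.63 M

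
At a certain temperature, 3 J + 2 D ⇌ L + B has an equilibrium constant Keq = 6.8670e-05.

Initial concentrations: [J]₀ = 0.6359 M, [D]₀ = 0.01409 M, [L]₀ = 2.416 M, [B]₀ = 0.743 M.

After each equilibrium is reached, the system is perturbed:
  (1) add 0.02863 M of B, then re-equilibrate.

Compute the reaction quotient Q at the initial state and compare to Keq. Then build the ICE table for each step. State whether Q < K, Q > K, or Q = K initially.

Q₀ = 3.5164e+04 vs Keq = 6.8670e-05 ⇒ Q>K, reverse
Step 1:
                   J          D          L          B
  I           0.6359    0.01409      2.416      0.743
  C            2.223      1.482    -0.7409    -0.7409
  E            2.858      1.496      1.675   0.002142
  solve Keq expr → x = -0.7409; check Q = 6.8670e-05
Then add 0.02863 M of B.
Step 2:
                   J          D          L          B
  I            2.858      1.496      1.675    0.03077
  C          0.08463    0.05642   -0.02821   -0.02821
  E            2.943      1.552      1.647   0.002561
  solve Keq expr → x = -0.02821; check Q = 6.8670e-05

Q₀ = 3.5164e+04; Q > K (proceeds reverse)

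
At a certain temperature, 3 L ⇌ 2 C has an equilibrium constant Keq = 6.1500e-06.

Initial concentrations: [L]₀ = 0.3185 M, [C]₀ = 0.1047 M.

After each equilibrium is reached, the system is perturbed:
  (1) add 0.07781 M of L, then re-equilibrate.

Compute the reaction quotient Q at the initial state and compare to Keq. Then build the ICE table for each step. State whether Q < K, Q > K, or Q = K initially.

Q₀ = 0.3393 vs Keq = 6.1500e-06 ⇒ Q>K, reverse
Step 1:
                  L         C
  Initial    0.3185    0.1047
  Change     0.1558   -0.1039
  Equil      0.4743 8.1015e-04
  solve Keq expr → x = -0.05194; check Q = 6.1500e-06
Then add 0.07781 M of L.
Step 2:
                  L         C
  Initial    0.5521 8.1015e-04
  Change  -3.0968e-04 2.0645e-04
  Equil      0.5518  0.001017
  solve Keq expr → x = 1.0323e-04; check Q = 6.1500e-06

Q₀ = 0.3393; Q > K (proceeds reverse)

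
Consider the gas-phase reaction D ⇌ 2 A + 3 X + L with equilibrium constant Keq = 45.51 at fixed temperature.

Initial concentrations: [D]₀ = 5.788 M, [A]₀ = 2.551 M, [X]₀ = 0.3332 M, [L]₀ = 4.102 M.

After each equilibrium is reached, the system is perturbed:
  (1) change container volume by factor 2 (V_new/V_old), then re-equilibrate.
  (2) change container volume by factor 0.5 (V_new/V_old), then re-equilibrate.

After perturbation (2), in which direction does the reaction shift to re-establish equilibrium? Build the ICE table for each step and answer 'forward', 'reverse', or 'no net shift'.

Direction: reverse

Q₀ = 0.1706 vs Keq = 45.51 ⇒ Q<K, forward
Step 1:
                    D           A           X           L
  I             5.788       2.551      0.3332       4.102
  C           -0.4411      0.8821       1.323      0.4411
  E             5.347       3.433       1.656       4.543
  solve Keq expr → x = 0.4411; check Q = 45.51
Then change container volume by factor 2 (V_new/V_old).
Step 2:
                    D           A           X           L
  I             2.673       1.717      0.8282       2.272
  C           -0.3558      0.7115       1.067      0.3558
  E             2.318       2.428       1.895       2.627
  solve Keq expr → x = 0.3558; check Q = 45.51
Then change container volume by factor 0.5 (V_new/V_old).
Step 3:
                    D           A           X           L
  I             4.635       4.856       3.791       5.255
  C            0.7115      -1.423      -2.135     -0.7115
  E             5.347       3.433       1.656       4.543
  solve Keq expr → x = -0.7115; check Q = 45.51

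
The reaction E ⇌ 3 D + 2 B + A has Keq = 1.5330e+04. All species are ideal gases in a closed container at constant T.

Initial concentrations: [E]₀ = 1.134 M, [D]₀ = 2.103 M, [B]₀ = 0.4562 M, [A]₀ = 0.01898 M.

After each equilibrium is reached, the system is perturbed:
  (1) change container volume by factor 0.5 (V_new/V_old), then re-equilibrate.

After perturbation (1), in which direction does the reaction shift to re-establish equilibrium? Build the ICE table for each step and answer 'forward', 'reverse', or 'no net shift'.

Q₀ = 0.0324 vs Keq = 1.5330e+04 ⇒ Q<K, forward
Step 1:
                    E           D           B           A
  init          1.134       2.103      0.4562     0.01898
  Δ            -1.064       3.192       2.128       1.064
  eq          0.07003       5.295       2.584       1.083
  solve Keq expr → x = 1.064; check Q = 1.5330e+04
Then change container volume by factor 0.5 (V_new/V_old).
Step 2:
                    E           D           B           A
  init         0.1401       10.59       5.168       2.166
  Δ            0.6973      -2.092      -1.395     -0.6973
  eq           0.8373       8.498       3.774       1.469
  solve Keq expr → x = -0.6973; check Q = 1.5330e+04

Direction: reverse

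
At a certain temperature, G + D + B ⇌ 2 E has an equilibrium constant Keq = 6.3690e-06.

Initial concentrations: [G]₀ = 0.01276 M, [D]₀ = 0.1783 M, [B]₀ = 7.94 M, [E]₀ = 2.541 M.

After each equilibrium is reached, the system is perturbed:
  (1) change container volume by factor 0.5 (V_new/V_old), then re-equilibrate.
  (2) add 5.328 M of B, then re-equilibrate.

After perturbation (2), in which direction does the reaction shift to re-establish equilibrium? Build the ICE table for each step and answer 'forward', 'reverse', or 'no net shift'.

Direction: forward

Q₀ = 357.4 vs Keq = 6.3690e-06 ⇒ Q>K, reverse
Step 1:
                   G          D          B          E
  I          0.01276     0.1783       7.94      2.541
  C            1.265      1.265      1.265     -2.531
  E            1.278      1.444      9.205     0.0104
  solve Keq expr → x = -1.265; check Q = 6.3690e-06
Then change container volume by factor 0.5 (V_new/V_old).
Step 2:
                   G          D          B          E
  I            2.556      2.887      18.41     0.0208
  C        -0.004283  -0.004283  -0.004283   0.008566
  E            2.552      2.883      18.41    0.02937
  solve Keq expr → x = 0.004283; check Q = 6.3690e-06
Then add 5.328 M of B.
Step 3:
                   G          D          B          E
  I            2.552      2.883      23.73    0.02937
  C        -0.001977  -0.001977  -0.001977   0.003955
  E             2.55      2.881      23.73    0.03332
  solve Keq expr → x = 0.001977; check Q = 6.3690e-06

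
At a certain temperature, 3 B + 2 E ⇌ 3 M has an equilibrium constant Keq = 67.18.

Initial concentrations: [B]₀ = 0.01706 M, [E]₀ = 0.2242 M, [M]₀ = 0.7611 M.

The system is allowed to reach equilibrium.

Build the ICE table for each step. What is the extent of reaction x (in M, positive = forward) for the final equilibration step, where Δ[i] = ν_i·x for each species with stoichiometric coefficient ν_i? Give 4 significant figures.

x = -0.07724 M

Q₀ = 1.7665e+06 vs Keq = 67.18 ⇒ Q>K, reverse
Step 1:
                   B          E          M
  I          0.01706     0.2242     0.7611
  C           0.2317     0.1545    -0.2317
  E           0.2488     0.3787     0.5294
  solve Keq expr → x = -0.07724; check Q = 67.18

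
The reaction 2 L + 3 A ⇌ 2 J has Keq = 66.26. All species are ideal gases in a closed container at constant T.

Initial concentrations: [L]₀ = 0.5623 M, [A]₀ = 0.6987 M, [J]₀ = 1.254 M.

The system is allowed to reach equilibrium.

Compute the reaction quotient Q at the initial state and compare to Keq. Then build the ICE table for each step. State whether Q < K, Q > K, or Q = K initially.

Q₀ = 14.58; Q < K (proceeds forward)

Q₀ = 14.58 vs Keq = 66.26 ⇒ Q<K, forward
Step 1:
                  L         A         J
  Initial    0.5623    0.6987     1.254
  Change    -0.1171   -0.1756    0.1171
  Equil      0.4452    0.5231     1.371
  solve Keq expr → x = 0.05854; check Q = 66.26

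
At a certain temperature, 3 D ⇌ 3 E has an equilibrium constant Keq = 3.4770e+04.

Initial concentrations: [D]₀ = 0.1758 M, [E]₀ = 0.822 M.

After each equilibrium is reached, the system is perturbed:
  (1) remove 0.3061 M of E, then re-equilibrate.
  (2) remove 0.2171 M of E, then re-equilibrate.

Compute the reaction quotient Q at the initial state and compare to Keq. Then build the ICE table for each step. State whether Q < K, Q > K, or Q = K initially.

Q₀ = 102.2; Q < K (proceeds forward)

Q₀ = 102.2 vs Keq = 3.4770e+04 ⇒ Q<K, forward
Step 1:
                   D          E
  init        0.1758      0.822
  Δ          -0.1461     0.1461
  eq         0.02966     0.9681
  solve Keq expr → x = 0.04871; check Q = 3.4770e+04
Then remove 0.3061 M of E.
Step 2:
                   D          E
  init       0.02966      0.662
  Δ          -0.0091     0.0091
  eq         0.02056     0.6711
  solve Keq expr → x = 0.003033; check Q = 3.4770e+04
Then remove 0.2171 M of E.
Step 3:
                   D          E
  init       0.02056      0.454
  Δ        -0.006454   0.006454
  eq         0.01411     0.4605
  solve Keq expr → x = 0.002151; check Q = 3.4770e+04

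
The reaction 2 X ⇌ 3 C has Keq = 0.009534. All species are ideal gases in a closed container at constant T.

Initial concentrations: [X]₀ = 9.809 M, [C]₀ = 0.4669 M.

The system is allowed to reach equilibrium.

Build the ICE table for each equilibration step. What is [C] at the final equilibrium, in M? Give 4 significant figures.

Q₀ = 0.001058 vs Keq = 0.009534 ⇒ Q<K, forward
Step 1:
                  X         C
  I           9.809    0.4669
  C         -0.3222    0.4833
  E           9.487    0.9502
  solve Keq expr → x = 0.1611; check Q = 0.009534

[C]_eq = 0.9502 M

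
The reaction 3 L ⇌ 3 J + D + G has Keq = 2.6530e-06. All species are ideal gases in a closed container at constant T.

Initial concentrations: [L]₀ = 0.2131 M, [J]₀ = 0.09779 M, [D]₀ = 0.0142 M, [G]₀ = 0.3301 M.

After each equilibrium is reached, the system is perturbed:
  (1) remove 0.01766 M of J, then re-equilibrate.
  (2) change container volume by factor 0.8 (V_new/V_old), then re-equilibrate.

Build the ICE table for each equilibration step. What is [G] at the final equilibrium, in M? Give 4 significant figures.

Q₀ = 4.5297e-04 vs Keq = 2.6530e-06 ⇒ Q>K, reverse
Step 1:
                  L         J         D         G
  I          0.2131   0.09779    0.0142    0.3301
  C         0.04043  -0.04043  -0.01348  -0.01348
  E          0.2535   0.05736 7.2350e-04    0.3166
  solve Keq expr → x = -0.01348; check Q = 2.6530e-06
Then remove 0.01766 M of J.
Step 2:
                  L         J         D         G
  I          0.2535    0.0397 7.2350e-04    0.3166
  C       -0.002923  0.002923 9.7431e-04 9.7431e-04
  E          0.2506   0.04262  0.001698    0.3176
  solve Keq expr → x = 9.7431e-04; check Q = 2.6530e-06
Then change container volume by factor 0.8 (V_new/V_old).
Step 3:
                  L         J         D         G
  I          0.3133   0.05328  0.002122     0.397
  C        0.001773 -0.001773 -5.9094e-04 -5.9094e-04
  E           0.315   0.05151  0.001531    0.3964
  solve Keq expr → x = -5.9094e-04; check Q = 2.6530e-06

[G]_eq = 0.3964 M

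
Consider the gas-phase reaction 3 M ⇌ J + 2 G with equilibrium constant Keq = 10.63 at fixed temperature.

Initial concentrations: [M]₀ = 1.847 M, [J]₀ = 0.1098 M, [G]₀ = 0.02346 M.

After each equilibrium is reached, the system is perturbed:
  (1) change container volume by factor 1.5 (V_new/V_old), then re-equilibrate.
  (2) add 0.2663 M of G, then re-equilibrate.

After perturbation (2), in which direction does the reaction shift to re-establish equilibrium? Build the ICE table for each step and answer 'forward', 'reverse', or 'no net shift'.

Q₀ = 9.5909e-06 vs Keq = 10.63 ⇒ Q<K, forward
Step 1:
                    M           J           G
  I             1.847      0.1098     0.02346
  C            -1.464       0.488       0.976
  E             0.383      0.5978      0.9995
  solve Keq expr → x = 0.488; check Q = 10.63
Then change container volume by factor 1.5 (V_new/V_old).
Step 2:
                    M           J           G
  I            0.2553      0.3985      0.6663
  C                 0           0           0
  E            0.2553      0.3985      0.6663
  solve Keq expr → x = 0; check Q = 10.63
Then add 0.2663 M of G.
Step 3:
                    M           J           G
  I            0.2553      0.3985      0.9326
  C           0.05168    -0.01723    -0.03445
  E             0.307      0.3813      0.8982
  solve Keq expr → x = -0.01723; check Q = 10.63

Direction: reverse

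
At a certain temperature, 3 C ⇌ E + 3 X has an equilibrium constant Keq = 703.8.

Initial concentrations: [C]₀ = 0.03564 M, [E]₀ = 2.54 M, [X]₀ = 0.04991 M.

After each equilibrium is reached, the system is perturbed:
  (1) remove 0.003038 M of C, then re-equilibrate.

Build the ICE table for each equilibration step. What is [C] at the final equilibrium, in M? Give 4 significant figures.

[C]_eq = 0.01098 M

Q₀ = 6.976 vs Keq = 703.8 ⇒ Q<K, forward
Step 1:
                  C         E         X
  Initial   0.03564      2.54   0.04991
  Change   -0.02425  0.008084   0.02425
  Equil     0.01139     2.548   0.07416
  solve Keq expr → x = 0.008084; check Q = 703.8
Then remove 0.003038 M of C.
Step 2:
                  C         E         X
  Initial   0.00835     2.548   0.07416
  Change   0.002633 -8.7750e-04 -0.002633
  Equil     0.01098     2.547   0.07153
  solve Keq expr → x = -8.7750e-04; check Q = 703.8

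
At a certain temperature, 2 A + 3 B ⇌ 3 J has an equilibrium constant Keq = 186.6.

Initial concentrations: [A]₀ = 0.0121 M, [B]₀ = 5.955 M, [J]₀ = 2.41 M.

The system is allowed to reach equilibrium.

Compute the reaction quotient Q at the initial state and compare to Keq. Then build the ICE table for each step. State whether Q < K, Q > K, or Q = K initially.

Q₀ = 452.7 vs Keq = 186.6 ⇒ Q>K, reverse
Step 1:
                  A         B         J
  Initial    0.0121     5.955      2.41
  Change   0.006585  0.009877 -0.009877
  Equil     0.01868     5.965       2.4
  solve Keq expr → x = -0.003292; check Q = 186.6

Q₀ = 452.7; Q > K (proceeds reverse)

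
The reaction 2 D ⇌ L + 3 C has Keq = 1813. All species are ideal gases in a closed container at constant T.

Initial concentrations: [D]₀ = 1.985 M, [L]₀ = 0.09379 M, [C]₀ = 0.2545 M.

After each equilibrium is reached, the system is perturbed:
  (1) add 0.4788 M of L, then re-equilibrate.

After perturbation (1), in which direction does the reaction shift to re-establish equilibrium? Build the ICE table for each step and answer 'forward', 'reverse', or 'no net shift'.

Direction: reverse

Q₀ = 3.9237e-04 vs Keq = 1813 ⇒ Q<K, forward
Step 1:
                    D           L           C
  init          1.985     0.09379      0.2545
  Δ            -1.859      0.9295       2.788
  eq           0.1261       1.023       3.043
  solve Keq expr → x = 0.9295; check Q = 1813
Then add 0.4788 M of L.
Step 2:
                    D           L           C
  init         0.1261       1.502       3.043
  Δ           0.02345    -0.01173    -0.03518
  eq           0.1496        1.49       3.008
  solve Keq expr → x = -0.01173; check Q = 1813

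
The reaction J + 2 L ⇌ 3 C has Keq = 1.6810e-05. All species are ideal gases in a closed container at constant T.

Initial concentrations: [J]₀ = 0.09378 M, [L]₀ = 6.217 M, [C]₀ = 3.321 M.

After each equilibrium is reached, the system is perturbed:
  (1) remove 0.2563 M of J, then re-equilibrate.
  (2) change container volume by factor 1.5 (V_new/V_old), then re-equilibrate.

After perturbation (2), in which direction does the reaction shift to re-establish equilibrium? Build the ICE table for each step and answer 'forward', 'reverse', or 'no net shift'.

Direction: no net shift

Q₀ = 10.1 vs Keq = 1.6810e-05 ⇒ Q>K, reverse
Step 1:
                  J         L         C
  I         0.09378     6.217     3.321
  C            1.07      2.14     -3.21
  E           1.164     8.357     0.111
  solve Keq expr → x = -1.07; check Q = 1.6810e-05
Then remove 0.2563 M of J.
Step 2:
                  J         L         C
  I          0.9075     8.357     0.111
  C        0.002891  0.005783 -0.008674
  E          0.9104     8.363    0.1023
  solve Keq expr → x = -0.002891; check Q = 1.6810e-05
Then change container volume by factor 1.5 (V_new/V_old).
Step 3:
                  J         L         C
  I          0.6069     5.575   0.06819
  C               0         0         0
  E          0.6069     5.575   0.06819
  solve Keq expr → x = 0; check Q = 1.6810e-05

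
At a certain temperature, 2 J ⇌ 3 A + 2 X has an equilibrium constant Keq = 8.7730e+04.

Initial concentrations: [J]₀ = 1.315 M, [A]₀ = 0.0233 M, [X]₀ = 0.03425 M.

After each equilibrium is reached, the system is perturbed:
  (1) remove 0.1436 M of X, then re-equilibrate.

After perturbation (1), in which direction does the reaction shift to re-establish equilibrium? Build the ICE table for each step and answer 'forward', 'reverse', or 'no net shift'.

Q₀ = 8.5810e-09 vs Keq = 8.7730e+04 ⇒ Q<K, forward
Step 1:
                  J         A         X
  I           1.315    0.0233   0.03425
  C          -1.302     1.954     1.302
  E         0.01254     1.977     1.337
  solve Keq expr → x = 0.6512; check Q = 8.7730e+04
Then remove 0.1436 M of X.
Step 2:
                  J         A         X
  I         0.01254     1.977     1.193
  C       -0.001318  0.001978  0.001318
  E         0.01123     1.979     1.194
  solve Keq expr → x = 6.5924e-04; check Q = 8.7730e+04

Direction: forward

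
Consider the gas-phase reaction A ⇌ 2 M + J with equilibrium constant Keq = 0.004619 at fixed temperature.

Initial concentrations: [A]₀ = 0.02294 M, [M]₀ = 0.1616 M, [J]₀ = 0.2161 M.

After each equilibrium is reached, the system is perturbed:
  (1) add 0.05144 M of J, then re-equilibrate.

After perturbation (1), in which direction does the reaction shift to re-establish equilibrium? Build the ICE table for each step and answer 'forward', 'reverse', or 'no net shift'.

Direction: reverse

Q₀ = 0.246 vs Keq = 0.004619 ⇒ Q>K, reverse
Step 1:
                    A           M           J
  I           0.02294      0.1616      0.2161
  C           0.05677     -0.1135    -0.05677
  E           0.07971     0.04807      0.1593
  solve Keq expr → x = -0.05677; check Q = 0.004619
Then add 0.05144 M of J.
Step 2:
                    A           M           J
  I           0.07971     0.04807      0.2108
  C          0.002657   -0.005314   -0.002657
  E           0.08236     0.04275      0.2081
  solve Keq expr → x = -0.002657; check Q = 0.004619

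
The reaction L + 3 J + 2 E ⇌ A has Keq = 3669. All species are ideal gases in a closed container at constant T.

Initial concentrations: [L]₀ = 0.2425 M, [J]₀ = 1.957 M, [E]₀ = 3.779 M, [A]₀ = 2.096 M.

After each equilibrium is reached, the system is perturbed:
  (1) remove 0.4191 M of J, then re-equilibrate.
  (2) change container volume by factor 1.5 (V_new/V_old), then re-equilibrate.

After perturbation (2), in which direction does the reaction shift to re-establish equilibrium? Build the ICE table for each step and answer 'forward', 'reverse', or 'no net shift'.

Direction: reverse

Q₀ = 0.08075 vs Keq = 3669 ⇒ Q<K, forward
Step 1:
                    L           J           E           A
  I            0.2425       1.957       3.779       2.096
  C           -0.2425     -0.7274     -0.4849      0.2425
  E        3.1596e-05        1.23       3.294       2.338
  solve Keq expr → x = 0.2425; check Q = 3669
Then remove 0.4191 M of J.
Step 2:
                    L           J           E           A
  I        3.1596e-05      0.8105       3.294       2.338
  C        7.8617e-05  2.3585e-04  1.5723e-04 -7.8617e-05
  E        1.1021e-04      0.8107       3.294       2.338
  solve Keq expr → x = -7.8617e-05; check Q = 3669
Then change container volume by factor 1.5 (V_new/V_old).
Step 3:
                    L           J           E           A
  I        7.3476e-05      0.5405       2.196       1.559
  C        4.7940e-04    0.001438  9.5879e-04 -4.7940e-04
  E        5.5287e-04      0.5419       2.197       1.558
  solve Keq expr → x = -4.7940e-04; check Q = 3669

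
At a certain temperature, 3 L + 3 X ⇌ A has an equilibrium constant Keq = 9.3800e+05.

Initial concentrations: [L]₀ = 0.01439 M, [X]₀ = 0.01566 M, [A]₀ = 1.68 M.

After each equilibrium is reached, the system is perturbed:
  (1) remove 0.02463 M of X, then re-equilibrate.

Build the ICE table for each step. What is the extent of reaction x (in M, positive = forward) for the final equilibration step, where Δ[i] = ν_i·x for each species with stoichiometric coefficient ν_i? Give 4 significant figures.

x = -0.004295 M

Q₀ = 1.4681e+11 vs Keq = 9.3800e+05 ⇒ Q>K, reverse
Step 1:
                    L           X           A
  I           0.01439     0.01566        1.68
  C           0.09483     0.09483    -0.03161
  E            0.1092      0.1105       1.648
  solve Keq expr → x = -0.03161; check Q = 9.3800e+05
Then remove 0.02463 M of X.
Step 2:
                    L           X           A
  I            0.1092     0.08586       1.648
  C           0.01288     0.01288   -0.004295
  E            0.1221     0.09874       1.644
  solve Keq expr → x = -0.004295; check Q = 9.3800e+05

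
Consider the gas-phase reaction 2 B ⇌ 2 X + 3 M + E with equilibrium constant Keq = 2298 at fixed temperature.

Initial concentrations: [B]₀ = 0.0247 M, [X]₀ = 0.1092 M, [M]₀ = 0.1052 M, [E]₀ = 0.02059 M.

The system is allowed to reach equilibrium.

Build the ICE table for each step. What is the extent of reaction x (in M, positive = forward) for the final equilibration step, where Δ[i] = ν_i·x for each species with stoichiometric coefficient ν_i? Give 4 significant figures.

x = 0.01234 M

Q₀ = 4.6855e-04 vs Keq = 2298 ⇒ Q<K, forward
Step 1:
                   B          X          M          E
  init        0.0247     0.1092     0.1052    0.02059
  Δ         -0.02467    0.02467    0.03701    0.01234
  eq      2.7176e-05     0.1339     0.1422    0.03293
  solve Keq expr → x = 0.01234; check Q = 2298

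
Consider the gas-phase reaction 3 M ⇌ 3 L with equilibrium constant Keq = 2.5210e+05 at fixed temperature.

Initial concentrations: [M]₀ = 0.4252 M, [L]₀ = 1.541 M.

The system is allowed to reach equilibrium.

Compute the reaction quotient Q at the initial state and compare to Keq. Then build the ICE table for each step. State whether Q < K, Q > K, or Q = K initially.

Q₀ = 47.6 vs Keq = 2.5210e+05 ⇒ Q<K, forward
Step 1:
                    M           L
  init         0.4252       1.541
  Δ           -0.3946      0.3946
  eq          0.03064       1.936
  solve Keq expr → x = 0.1315; check Q = 2.5210e+05

Q₀ = 47.6; Q < K (proceeds forward)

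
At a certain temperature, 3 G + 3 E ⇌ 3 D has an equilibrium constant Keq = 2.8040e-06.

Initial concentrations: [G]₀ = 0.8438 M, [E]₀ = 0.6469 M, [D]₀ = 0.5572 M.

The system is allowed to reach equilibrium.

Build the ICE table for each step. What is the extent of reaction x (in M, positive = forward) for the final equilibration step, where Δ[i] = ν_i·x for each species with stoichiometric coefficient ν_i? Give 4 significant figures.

Q₀ = 1.064 vs Keq = 2.8040e-06 ⇒ Q>K, reverse
Step 1:
                    G           E           D
  init         0.8438      0.6469      0.5572
  Δ            0.5342      0.5342     -0.5342
  eq            1.378       1.181     0.02295
  solve Keq expr → x = -0.1781; check Q = 2.8040e-06

x = -0.1781 M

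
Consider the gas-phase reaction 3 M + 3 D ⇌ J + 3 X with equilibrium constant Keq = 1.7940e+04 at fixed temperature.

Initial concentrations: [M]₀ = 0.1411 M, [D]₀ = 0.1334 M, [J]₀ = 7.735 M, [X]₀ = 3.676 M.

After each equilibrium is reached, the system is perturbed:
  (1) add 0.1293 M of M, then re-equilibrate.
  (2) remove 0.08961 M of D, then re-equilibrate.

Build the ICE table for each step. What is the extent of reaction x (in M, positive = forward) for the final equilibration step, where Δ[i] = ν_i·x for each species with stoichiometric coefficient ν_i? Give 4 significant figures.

x = -0.01633 M

Q₀ = 5.7615e+07 vs Keq = 1.7940e+04 ⇒ Q>K, reverse
Step 1:
                  M         D         J         X
  init       0.1411    0.1334     7.735     3.676
  Δ          0.3618    0.3618   -0.1206   -0.3618
  eq         0.5029    0.4952     7.614     3.314
  solve Keq expr → x = -0.1206; check Q = 1.7940e+04
Then add 0.1293 M of M.
Step 2:
                  M         D         J         X
  init       0.6322    0.4952     7.614     3.314
  Δ        -0.05565  -0.05565   0.01855   0.05565
  eq         0.5766    0.4396     7.633      3.37
  solve Keq expr → x = 0.01855; check Q = 1.7940e+04
Then remove 0.08961 M of D.
Step 3:
                  M         D         J         X
  init       0.5766      0.35     7.633      3.37
  Δ           0.049     0.049  -0.01633    -0.049
  eq         0.6256     0.399     7.617     3.321
  solve Keq expr → x = -0.01633; check Q = 1.7940e+04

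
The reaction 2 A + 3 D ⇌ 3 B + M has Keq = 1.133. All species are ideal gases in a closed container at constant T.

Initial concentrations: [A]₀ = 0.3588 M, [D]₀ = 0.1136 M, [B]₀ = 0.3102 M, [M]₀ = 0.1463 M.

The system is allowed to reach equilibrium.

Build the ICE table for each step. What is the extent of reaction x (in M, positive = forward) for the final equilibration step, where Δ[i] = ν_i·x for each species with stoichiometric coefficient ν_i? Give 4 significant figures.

x = -0.02709 M

Q₀ = 23.14 vs Keq = 1.133 ⇒ Q>K, reverse
Step 1:
                  A         D         B         M
  init       0.3588    0.1136    0.3102    0.1463
  Δ         0.05418   0.08128  -0.08128  -0.02709
  eq          0.413    0.1949    0.2289    0.1192
  solve Keq expr → x = -0.02709; check Q = 1.133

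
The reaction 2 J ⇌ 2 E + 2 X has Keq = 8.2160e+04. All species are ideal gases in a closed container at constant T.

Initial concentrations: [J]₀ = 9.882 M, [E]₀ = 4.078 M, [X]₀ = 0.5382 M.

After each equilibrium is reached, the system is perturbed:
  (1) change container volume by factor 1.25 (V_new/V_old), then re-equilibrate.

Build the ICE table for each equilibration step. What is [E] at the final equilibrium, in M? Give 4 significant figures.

[E]_eq = 10.86 M

Q₀ = 0.04933 vs Keq = 8.2160e+04 ⇒ Q<K, forward
Step 1:
                    J           E           X
  Initial       9.882       4.078      0.5382
  Change       -9.414       9.414       9.414
  Equil        0.4684       13.49       9.952
  solve Keq expr → x = 4.707; check Q = 8.2160e+04
Then change container volume by factor 1.25 (V_new/V_old).
Step 2:
                    J           E           X
  Initial      0.3747       10.79       7.961
  Change     -0.07033     0.07033     0.07033
  Equil        0.3044       10.86       8.032
  solve Keq expr → x = 0.03516; check Q = 8.2160e+04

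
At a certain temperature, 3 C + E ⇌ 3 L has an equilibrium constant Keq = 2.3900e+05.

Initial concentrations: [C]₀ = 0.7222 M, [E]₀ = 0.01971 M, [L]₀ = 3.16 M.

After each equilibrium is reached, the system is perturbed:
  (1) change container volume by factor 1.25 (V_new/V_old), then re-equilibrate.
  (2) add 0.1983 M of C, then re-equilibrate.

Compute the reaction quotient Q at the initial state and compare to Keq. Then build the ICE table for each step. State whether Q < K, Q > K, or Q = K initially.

Q₀ = 4250 vs Keq = 2.3900e+05 ⇒ Q<K, forward
Step 1:
                  C         E         L
  Initial    0.7222   0.01971      3.16
  Change    -0.0577  -0.01923    0.0577
  Equil      0.6645 4.7508e-04     3.218
  solve Keq expr → x = 0.01923; check Q = 2.3900e+05
Then change container volume by factor 1.25 (V_new/V_old).
Step 2:
                  C         E         L
  Initial    0.5316 3.8006e-04     2.574
  Change  2.8231e-04 9.4104e-05 -2.8231e-04
  Equil      0.5319 4.7417e-04     2.574
  solve Keq expr → x = -9.4104e-05; check Q = 2.3900e+05
Then add 0.1983 M of C.
Step 3:
                  C         E         L
  Initial    0.7302 4.7417e-04     2.574
  Change  -8.7017e-04 -2.9006e-04 8.7017e-04
  Equil      0.7293 1.8411e-04     2.575
  solve Keq expr → x = 2.9006e-04; check Q = 2.3900e+05

Q₀ = 4250; Q < K (proceeds forward)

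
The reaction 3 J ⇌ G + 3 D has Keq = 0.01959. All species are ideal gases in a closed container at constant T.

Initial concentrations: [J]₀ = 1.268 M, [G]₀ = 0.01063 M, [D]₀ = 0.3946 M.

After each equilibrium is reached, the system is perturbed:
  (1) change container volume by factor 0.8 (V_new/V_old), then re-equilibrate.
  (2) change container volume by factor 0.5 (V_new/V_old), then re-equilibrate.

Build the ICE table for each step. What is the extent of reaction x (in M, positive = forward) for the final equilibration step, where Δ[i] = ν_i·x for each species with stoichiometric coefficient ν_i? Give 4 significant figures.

Q₀ = 3.2037e-04 vs Keq = 0.01959 ⇒ Q<K, forward
Step 1:
                  J         G         D
  Initial     1.268   0.01063    0.3946
  Change    -0.2326   0.07752    0.2326
  Equil       1.035   0.08815    0.6272
  solve Keq expr → x = 0.07752; check Q = 0.01959
Then change container volume by factor 0.8 (V_new/V_old).
Step 2:
                  J         G         D
  Initial     1.294    0.1102     0.784
  Change    0.02393 -0.007978  -0.02393
  Equil       1.318    0.1022      0.76
  solve Keq expr → x = -0.007978; check Q = 0.01959
Then change container volume by factor 0.5 (V_new/V_old).
Step 3:
                  J         G         D
  Initial     2.636    0.2044      1.52
  Change     0.1379  -0.04598   -0.1379
  Equil       2.774    0.1584     1.382
  solve Keq expr → x = -0.04598; check Q = 0.01959

x = -0.04598 M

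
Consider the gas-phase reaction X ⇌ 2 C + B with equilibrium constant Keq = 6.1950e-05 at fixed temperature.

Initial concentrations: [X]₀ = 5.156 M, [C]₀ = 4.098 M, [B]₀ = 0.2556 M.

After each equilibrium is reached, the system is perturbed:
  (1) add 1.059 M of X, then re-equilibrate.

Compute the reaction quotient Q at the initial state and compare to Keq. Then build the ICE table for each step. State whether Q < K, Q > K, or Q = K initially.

Q₀ = 0.8325; Q > K (proceeds reverse)

Q₀ = 0.8325 vs Keq = 6.1950e-05 ⇒ Q>K, reverse
Step 1:
                   X          C          B
  I            5.156      4.098     0.2556
  C           0.2556    -0.5111    -0.2556
  E            5.412      3.587 2.6058e-05
  solve Keq expr → x = -0.2556; check Q = 6.1950e-05
Then add 1.059 M of X.
Step 2:
                   X          C          B
  I            6.471      3.587 2.6058e-05
  C       -5.0991e-06 1.0198e-05 5.0991e-06
  E            6.471      3.587 3.1157e-05
  solve Keq expr → x = 5.0991e-06; check Q = 6.1950e-05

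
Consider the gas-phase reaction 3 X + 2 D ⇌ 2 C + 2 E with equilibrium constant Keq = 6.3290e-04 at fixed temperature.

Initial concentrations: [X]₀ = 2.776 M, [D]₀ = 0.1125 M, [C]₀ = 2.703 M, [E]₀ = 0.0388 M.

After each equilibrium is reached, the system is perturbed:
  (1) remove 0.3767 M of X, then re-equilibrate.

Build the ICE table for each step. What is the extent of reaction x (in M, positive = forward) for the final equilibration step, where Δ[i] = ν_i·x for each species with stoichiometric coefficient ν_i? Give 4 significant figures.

Q₀ = 0.04062 vs Keq = 6.3290e-04 ⇒ Q>K, reverse
Step 1:
                  X         D         C         E
  Initial     2.776    0.1125     2.703    0.0388
  Change    0.04849   0.03232  -0.03232  -0.03232
  Equil       2.824    0.1448     2.671  0.006476
  solve Keq expr → x = -0.01616; check Q = 6.3290e-04
Then remove 0.3767 M of X.
Step 2:
                  X         D         C         E
  Initial     2.448    0.1448     2.671  0.006476
  Change     0.0018    0.0012   -0.0012   -0.0012
  Equil        2.45     0.146     2.669  0.005276
  solve Keq expr → x = -5.9992e-04; check Q = 6.3290e-04

x = -5.9992e-04 M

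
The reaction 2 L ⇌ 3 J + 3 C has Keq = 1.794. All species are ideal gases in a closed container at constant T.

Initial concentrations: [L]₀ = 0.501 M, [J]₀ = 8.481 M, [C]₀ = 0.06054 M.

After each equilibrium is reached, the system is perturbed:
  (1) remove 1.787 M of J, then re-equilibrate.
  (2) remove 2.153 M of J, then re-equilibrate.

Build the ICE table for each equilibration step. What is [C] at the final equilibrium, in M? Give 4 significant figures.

[C]_eq = 0.1518 M

Q₀ = 0.5393 vs Keq = 1.794 ⇒ Q<K, forward
Step 1:
                  L         J         C
  Initial     0.501     8.481   0.06054
  Change   -0.01823   0.02735   0.02735
  Equil      0.4828     8.508   0.08789
  solve Keq expr → x = 0.009115; check Q = 1.794
Then remove 1.787 M of J.
Step 2:
                  L         J         C
  Initial    0.4828     6.721   0.08789
  Change   -0.01392   0.02088   0.02088
  Equil      0.4688     6.742    0.1088
  solve Keq expr → x = 0.00696; check Q = 1.794
Then remove 2.153 M of J.
Step 3:
                  L         J         C
  Initial    0.4688     4.589    0.1088
  Change   -0.02868   0.04302   0.04302
  Equil      0.4402     4.632    0.1518
  solve Keq expr → x = 0.01434; check Q = 1.794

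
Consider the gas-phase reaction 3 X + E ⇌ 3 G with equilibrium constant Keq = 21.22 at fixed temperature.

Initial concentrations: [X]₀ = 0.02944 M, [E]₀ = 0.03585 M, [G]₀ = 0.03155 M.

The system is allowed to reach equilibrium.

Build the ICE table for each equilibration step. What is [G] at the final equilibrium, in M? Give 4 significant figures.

[G]_eq = 0.02922 M

Q₀ = 34.33 vs Keq = 21.22 ⇒ Q>K, reverse
Step 1:
                   X          E          G
  init       0.02944    0.03585    0.03155
  Δ         0.002335 7.7833e-04  -0.002335
  eq         0.03177    0.03663    0.02922
  solve Keq expr → x = -7.7833e-04; check Q = 21.22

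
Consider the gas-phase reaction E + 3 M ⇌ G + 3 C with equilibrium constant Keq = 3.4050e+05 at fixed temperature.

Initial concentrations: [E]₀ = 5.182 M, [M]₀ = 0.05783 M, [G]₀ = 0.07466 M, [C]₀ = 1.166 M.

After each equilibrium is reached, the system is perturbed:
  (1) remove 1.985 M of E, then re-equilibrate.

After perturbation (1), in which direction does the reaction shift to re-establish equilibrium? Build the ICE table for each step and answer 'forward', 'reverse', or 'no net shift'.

Direction: reverse

Q₀ = 118.1 vs Keq = 3.4050e+05 ⇒ Q<K, forward
Step 1:
                   E          M          G          C
  Initial      5.182    0.05783    0.07466      1.166
  Change    -0.01775   -0.05326    0.01775    0.05326
  Equil        5.164   0.004567    0.09241      1.219
  solve Keq expr → x = 0.01775; check Q = 3.4050e+05
Then remove 1.985 M of E.
Step 2:
                   E          M          G          C
  Initial      3.179   0.004567    0.09241      1.219
  Change  2.6427e-04 7.9282e-04 -2.6427e-04 -7.9282e-04
  Equil         3.18    0.00536    0.09215      1.218
  solve Keq expr → x = -2.6427e-04; check Q = 3.4050e+05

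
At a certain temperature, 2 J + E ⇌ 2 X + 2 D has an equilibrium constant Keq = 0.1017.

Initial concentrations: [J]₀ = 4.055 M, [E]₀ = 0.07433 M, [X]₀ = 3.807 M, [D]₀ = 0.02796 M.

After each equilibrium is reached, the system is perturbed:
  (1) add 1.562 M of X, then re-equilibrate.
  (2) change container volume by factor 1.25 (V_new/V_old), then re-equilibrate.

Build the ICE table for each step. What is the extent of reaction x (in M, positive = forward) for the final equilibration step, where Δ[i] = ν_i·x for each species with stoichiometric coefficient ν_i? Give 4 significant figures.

x = 0.002098 M

Q₀ = 0.00927 vs Keq = 0.1017 ⇒ Q<K, forward
Step 1:
                   J          E          X          D
  I            4.055    0.07433      3.807    0.02796
  C         -0.04687   -0.02343    0.04687    0.04687
  E            4.008     0.0509      3.854    0.07483
  solve Keq expr → x = 0.02343; check Q = 0.1017
Then add 1.562 M of X.
Step 2:
                   J          E          X          D
  I            4.008     0.0509      5.416    0.07483
  C          0.01691   0.008453   -0.01691   -0.01691
  E            4.025    0.05935      5.399    0.05792
  solve Keq expr → x = -0.008453; check Q = 0.1017
Then change container volume by factor 1.25 (V_new/V_old).
Step 3:
                   J          E          X          D
  I             3.22    0.04748      4.319    0.04634
  C        -0.004197  -0.002098   0.004197   0.004197
  E            3.216    0.04538      4.323    0.05053
  solve Keq expr → x = 0.002098; check Q = 0.1017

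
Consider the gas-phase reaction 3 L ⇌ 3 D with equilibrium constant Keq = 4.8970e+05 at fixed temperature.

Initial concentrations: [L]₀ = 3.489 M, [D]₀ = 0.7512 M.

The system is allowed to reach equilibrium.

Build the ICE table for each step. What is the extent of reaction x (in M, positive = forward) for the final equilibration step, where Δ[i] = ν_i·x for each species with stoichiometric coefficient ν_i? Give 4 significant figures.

x = 1.145 M

Q₀ = 0.009981 vs Keq = 4.8970e+05 ⇒ Q<K, forward
Step 1:
                  L         D
  I           3.489    0.7512
  C          -3.436     3.436
  E         0.05312     4.187
  solve Keq expr → x = 1.145; check Q = 4.8970e+05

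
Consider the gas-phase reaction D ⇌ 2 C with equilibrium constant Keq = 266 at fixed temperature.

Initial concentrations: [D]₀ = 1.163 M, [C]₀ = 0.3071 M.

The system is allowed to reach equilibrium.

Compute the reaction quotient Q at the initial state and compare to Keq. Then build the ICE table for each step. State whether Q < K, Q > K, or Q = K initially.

Q₀ = 0.08109 vs Keq = 266 ⇒ Q<K, forward
Step 1:
                    D           C
  I             1.163      0.3071
  C            -1.138       2.276
  E           0.02508       2.583
  solve Keq expr → x = 1.138; check Q = 266

Q₀ = 0.08109; Q < K (proceeds forward)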